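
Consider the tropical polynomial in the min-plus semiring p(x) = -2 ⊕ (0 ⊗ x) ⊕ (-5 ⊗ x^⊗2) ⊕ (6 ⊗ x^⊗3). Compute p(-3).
p(-3) = -11

A tropical monomial a ⊗ x^⊗i evaluates to a + i · x. Evaluating each term at x = -3:
  Term 0 contributes -2 + 0 · -3 = -2
  Term 1 contributes 0 + 1 · -3 = -3
  Term 2 contributes -5 + 2 · -3 = -11
  Term 3 contributes 6 + 3 · -3 = -3
p(-3) = ⊕ of these = min[-2, -3, -11, -3] = -11.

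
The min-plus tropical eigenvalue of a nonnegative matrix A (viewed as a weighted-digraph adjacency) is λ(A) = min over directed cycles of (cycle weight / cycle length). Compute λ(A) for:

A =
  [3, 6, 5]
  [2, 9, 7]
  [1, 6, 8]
λ(A) = 3

Enumerate directed cycles and compute their means (weight / length). Sample:
  cycle 0 → 0: weight = 3, length = 1, mean = 3/1 ≈ 3.000
  cycle 1 → 1: weight = 9, length = 1, mean = 9/1 ≈ 9.000
  cycle 2 → 2: weight = 8, length = 1, mean = 8/1 ≈ 8.000
  cycle 0 → 1 → 0: weight = 8, length = 2, mean = 8/2 ≈ 4.000
  cycle 0 → 2 → 0: weight = 6, length = 2, mean = 6/2 ≈ 3.000
  cycle 1 → 0 → 1: weight = 8, length = 2, mean = 8/2 ≈ 4.000
Minimum mean = 3.000, attained e.g. along the cycle 0 → 0 with weight 3 and length 1. So λ(A) = 3/1 = 3.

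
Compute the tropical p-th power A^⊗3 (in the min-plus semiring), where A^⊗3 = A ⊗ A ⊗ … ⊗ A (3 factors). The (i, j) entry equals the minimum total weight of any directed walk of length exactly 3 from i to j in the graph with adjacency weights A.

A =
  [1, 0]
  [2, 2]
A^⊗3 =
  [3, 2]
  [4, 3]

Each entry (A^⊗3)_ij equals the minimum over all length-3 walks i = v_0 → v_1 → … → v_3 = j of Σ_t A[v_t][v_{t+1}]. For example, for (i, j) = (0, 1) we minimise over 4 possible intermediate vertex sequences; the minimum is 2, attained along the walk 0 → 0 → 0 → 1.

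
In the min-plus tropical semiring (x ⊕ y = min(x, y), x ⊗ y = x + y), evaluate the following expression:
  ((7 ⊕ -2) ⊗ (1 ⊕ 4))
((7 ⊕ -2) ⊗ (1 ⊕ 4)) = -1

Expand innermost to outermost. Recall ⊕ takes the minimum of its arguments and ⊗ takes their sum. Working out the expression ((7 ⊕ -2) ⊗ (1 ⊕ 4)) gives -1.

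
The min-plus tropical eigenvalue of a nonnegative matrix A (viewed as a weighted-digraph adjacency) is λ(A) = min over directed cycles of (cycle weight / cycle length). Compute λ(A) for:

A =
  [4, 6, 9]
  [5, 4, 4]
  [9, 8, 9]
λ(A) = 4

Enumerate directed cycles and compute their means (weight / length). Sample:
  cycle 0 → 0: weight = 4, length = 1, mean = 4/1 ≈ 4.000
  cycle 1 → 1: weight = 4, length = 1, mean = 4/1 ≈ 4.000
  cycle 2 → 2: weight = 9, length = 1, mean = 9/1 ≈ 9.000
  cycle 0 → 1 → 0: weight = 11, length = 2, mean = 11/2 ≈ 5.500
  cycle 0 → 2 → 0: weight = 18, length = 2, mean = 18/2 ≈ 9.000
  cycle 1 → 0 → 1: weight = 11, length = 2, mean = 11/2 ≈ 5.500
Minimum mean = 4.000, attained e.g. along the cycle 0 → 0 with weight 4 and length 1. So λ(A) = 4/1 = 4.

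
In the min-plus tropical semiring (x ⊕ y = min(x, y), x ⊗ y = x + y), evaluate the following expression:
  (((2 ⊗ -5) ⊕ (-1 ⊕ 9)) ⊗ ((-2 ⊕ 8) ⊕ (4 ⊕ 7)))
(((2 ⊗ -5) ⊕ (-1 ⊕ 9)) ⊗ ((-2 ⊕ 8) ⊕ (4 ⊕ 7))) = -5

Expand innermost to outermost. Recall ⊕ takes the minimum of its arguments and ⊗ takes their sum. Working out the expression (((2 ⊗ -5) ⊕ (-1 ⊕ 9)) ⊗ ((-2 ⊕ 8) ⊕ (4 ⊕ 7))) gives -5.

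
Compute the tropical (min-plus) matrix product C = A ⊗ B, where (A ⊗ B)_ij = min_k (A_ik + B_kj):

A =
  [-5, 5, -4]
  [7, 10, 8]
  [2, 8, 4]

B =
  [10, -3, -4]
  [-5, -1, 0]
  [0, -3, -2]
A ⊗ B =
  [-4, -8, -9]
  [5, 4, 3]
  [3, -1, -2]

Apply the min-plus product entry-by-entry:
  C[0][0] = min over k of (A[0][0] + B[0][0] = -5 + 10 = 5, A[0][1] + B[1][0] = 5 + -5 = 0, A[0][2] + B[2][0] = -4 + 0 = -4) = -4 (attained at k = 2)
  C[0][1] = min over k of (A[0][0] + B[0][1] = -5 + -3 = -8, A[0][1] + B[1][1] = 5 + -1 = 4, A[0][2] + B[2][1] = -4 + -3 = -7) = -8 (attained at k = 0)
  C[0][2] = min over k of (A[0][0] + B[0][2] = -5 + -4 = -9, A[0][1] + B[1][2] = 5 + 0 = 5, A[0][2] + B[2][2] = -4 + -2 = -6) = -9 (attained at k = 0)
  C[1][0] = min over k of (A[1][0] + B[0][0] = 7 + 10 = 17, A[1][1] + B[1][0] = 10 + -5 = 5, A[1][2] + B[2][0] = 8 + 0 = 8) = 5 (attained at k = 1)
  C[1][1] = min over k of (A[1][0] + B[0][1] = 7 + -3 = 4, A[1][1] + B[1][1] = 10 + -1 = 9, A[1][2] + B[2][1] = 8 + -3 = 5) = 4 (attained at k = 0)
  C[1][2] = min over k of (A[1][0] + B[0][2] = 7 + -4 = 3, A[1][1] + B[1][2] = 10 + 0 = 10, A[1][2] + B[2][2] = 8 + -2 = 6) = 3 (attained at k = 0)
  C[2][0] = min over k of (A[2][0] + B[0][0] = 2 + 10 = 12, A[2][1] + B[1][0] = 8 + -5 = 3, A[2][2] + B[2][0] = 4 + 0 = 4) = 3 (attained at k = 1)
  C[2][1] = min over k of (A[2][0] + B[0][1] = 2 + -3 = -1, A[2][1] + B[1][1] = 8 + -1 = 7, A[2][2] + B[2][1] = 4 + -3 = 1) = -1 (attained at k = 0)
  C[2][2] = min over k of (A[2][0] + B[0][2] = 2 + -4 = -2, A[2][1] + B[1][2] = 8 + 0 = 8, A[2][2] + B[2][2] = 4 + -2 = 2) = -2 (attained at k = 0)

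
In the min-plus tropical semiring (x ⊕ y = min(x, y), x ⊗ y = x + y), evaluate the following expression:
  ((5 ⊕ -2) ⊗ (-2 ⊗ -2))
((5 ⊕ -2) ⊗ (-2 ⊗ -2)) = -6

Expand innermost to outermost. Recall ⊕ takes the minimum of its arguments and ⊗ takes their sum. Working out the expression ((5 ⊕ -2) ⊗ (-2 ⊗ -2)) gives -6.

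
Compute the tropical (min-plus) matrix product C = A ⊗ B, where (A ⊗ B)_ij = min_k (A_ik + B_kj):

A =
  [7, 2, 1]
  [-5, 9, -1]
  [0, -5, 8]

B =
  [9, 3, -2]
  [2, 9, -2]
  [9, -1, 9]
A ⊗ B =
  [4, 0, 0]
  [4, -2, -7]
  [-3, 3, -7]

Apply the min-plus product entry-by-entry:
  C[0][0] = min over k of (A[0][0] + B[0][0] = 7 + 9 = 16, A[0][1] + B[1][0] = 2 + 2 = 4, A[0][2] + B[2][0] = 1 + 9 = 10) = 4 (attained at k = 1)
  C[0][1] = min over k of (A[0][0] + B[0][1] = 7 + 3 = 10, A[0][1] + B[1][1] = 2 + 9 = 11, A[0][2] + B[2][1] = 1 + -1 = 0) = 0 (attained at k = 2)
  C[0][2] = min over k of (A[0][0] + B[0][2] = 7 + -2 = 5, A[0][1] + B[1][2] = 2 + -2 = 0, A[0][2] + B[2][2] = 1 + 9 = 10) = 0 (attained at k = 1)
  C[1][0] = min over k of (A[1][0] + B[0][0] = -5 + 9 = 4, A[1][1] + B[1][0] = 9 + 2 = 11, A[1][2] + B[2][0] = -1 + 9 = 8) = 4 (attained at k = 0)
  C[1][1] = min over k of (A[1][0] + B[0][1] = -5 + 3 = -2, A[1][1] + B[1][1] = 9 + 9 = 18, A[1][2] + B[2][1] = -1 + -1 = -2) = -2 (attained at k = 0)
  C[1][2] = min over k of (A[1][0] + B[0][2] = -5 + -2 = -7, A[1][1] + B[1][2] = 9 + -2 = 7, A[1][2] + B[2][2] = -1 + 9 = 8) = -7 (attained at k = 0)
  C[2][0] = min over k of (A[2][0] + B[0][0] = 0 + 9 = 9, A[2][1] + B[1][0] = -5 + 2 = -3, A[2][2] + B[2][0] = 8 + 9 = 17) = -3 (attained at k = 1)
  C[2][1] = min over k of (A[2][0] + B[0][1] = 0 + 3 = 3, A[2][1] + B[1][1] = -5 + 9 = 4, A[2][2] + B[2][1] = 8 + -1 = 7) = 3 (attained at k = 0)
  C[2][2] = min over k of (A[2][0] + B[0][2] = 0 + -2 = -2, A[2][1] + B[1][2] = -5 + -2 = -7, A[2][2] + B[2][2] = 8 + 9 = 17) = -7 (attained at k = 1)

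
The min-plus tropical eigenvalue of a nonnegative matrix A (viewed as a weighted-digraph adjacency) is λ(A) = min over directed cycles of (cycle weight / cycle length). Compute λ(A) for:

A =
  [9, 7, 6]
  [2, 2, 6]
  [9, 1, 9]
λ(A) = 2

Enumerate directed cycles and compute their means (weight / length). Sample:
  cycle 0 → 0: weight = 9, length = 1, mean = 9/1 ≈ 9.000
  cycle 1 → 1: weight = 2, length = 1, mean = 2/1 ≈ 2.000
  cycle 2 → 2: weight = 9, length = 1, mean = 9/1 ≈ 9.000
  cycle 0 → 1 → 0: weight = 9, length = 2, mean = 9/2 ≈ 4.500
  cycle 0 → 2 → 0: weight = 15, length = 2, mean = 15/2 ≈ 7.500
  cycle 1 → 0 → 1: weight = 9, length = 2, mean = 9/2 ≈ 4.500
Minimum mean = 2.000, attained e.g. along the cycle 1 → 1 with weight 2 and length 1. So λ(A) = 2/1 = 2.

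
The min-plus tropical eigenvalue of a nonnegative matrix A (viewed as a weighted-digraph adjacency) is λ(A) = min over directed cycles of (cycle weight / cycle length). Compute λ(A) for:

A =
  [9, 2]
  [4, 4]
λ(A) = 3

Enumerate directed cycles and compute their means (weight / length). Sample:
  cycle 0 → 0: weight = 9, length = 1, mean = 9/1 ≈ 9.000
  cycle 1 → 1: weight = 4, length = 1, mean = 4/1 ≈ 4.000
  cycle 0 → 1 → 0: weight = 6, length = 2, mean = 6/2 ≈ 3.000
  cycle 1 → 0 → 1: weight = 6, length = 2, mean = 6/2 ≈ 3.000
Minimum mean = 3.000, attained e.g. along the cycle 0 → 1 → 0 with weight 6 and length 2. So λ(A) = 6/2 = 3.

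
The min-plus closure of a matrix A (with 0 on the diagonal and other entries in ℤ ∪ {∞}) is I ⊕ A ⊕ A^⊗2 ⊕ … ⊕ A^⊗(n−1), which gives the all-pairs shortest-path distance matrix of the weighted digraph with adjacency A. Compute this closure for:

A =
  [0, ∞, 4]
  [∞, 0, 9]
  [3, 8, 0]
Closure =
  [0, 12, 4]
  [12, 0, 9]
  [3, 8, 0]

This is the Floyd-Warshall all-pairs shortest-path computation. For each intermediate vertex k = 0, 1, …, 2, update dist[i][j] ← min(dist[i][j], dist[i][k] + dist[k][j]). The final matrix gives, for each (i, j), the minimum total weight of any directed path from i to j (possibly empty when i = j).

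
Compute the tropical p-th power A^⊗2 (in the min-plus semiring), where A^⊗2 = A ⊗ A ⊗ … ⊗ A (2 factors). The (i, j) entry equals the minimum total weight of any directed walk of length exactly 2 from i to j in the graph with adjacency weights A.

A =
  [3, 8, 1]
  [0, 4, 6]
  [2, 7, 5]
A^⊗2 =
  [3, 8, 4]
  [3, 8, 1]
  [5, 10, 3]

Each entry (A^⊗2)_ij equals the minimum over all length-2 walks i = v_0 → v_1 → … → v_2 = j of Σ_t A[v_t][v_{t+1}]. For example, for (i, j) = (0, 2) we minimise over 3 possible intermediate vertex sequences; the minimum is 4, attained along the walk 0 → 0 → 2.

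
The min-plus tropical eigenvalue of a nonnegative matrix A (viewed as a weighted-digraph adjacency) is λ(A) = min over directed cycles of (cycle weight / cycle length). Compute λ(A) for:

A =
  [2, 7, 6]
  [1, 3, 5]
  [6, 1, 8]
λ(A) = 2

Enumerate directed cycles and compute their means (weight / length). Sample:
  cycle 0 → 0: weight = 2, length = 1, mean = 2/1 ≈ 2.000
  cycle 1 → 1: weight = 3, length = 1, mean = 3/1 ≈ 3.000
  cycle 2 → 2: weight = 8, length = 1, mean = 8/1 ≈ 8.000
  cycle 0 → 1 → 0: weight = 8, length = 2, mean = 8/2 ≈ 4.000
  cycle 0 → 2 → 0: weight = 12, length = 2, mean = 12/2 ≈ 6.000
  cycle 1 → 0 → 1: weight = 8, length = 2, mean = 8/2 ≈ 4.000
Minimum mean = 2.000, attained e.g. along the cycle 0 → 0 with weight 2 and length 1. So λ(A) = 2/1 = 2.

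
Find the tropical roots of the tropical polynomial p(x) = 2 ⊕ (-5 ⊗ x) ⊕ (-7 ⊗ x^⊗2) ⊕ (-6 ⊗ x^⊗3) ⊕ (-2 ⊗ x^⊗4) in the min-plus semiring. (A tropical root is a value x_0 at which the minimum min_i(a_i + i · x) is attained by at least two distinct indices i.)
Roots: {-4, -1, 2, 7}

Each tropical root is a break point of the lower envelope of the lines y = a_i + i · x (there are 5 lines, with slopes 0, 1, ..., 4). Only the lines that attain the minimum somewhere contribute to roots; other lines are dominated. Here the surviving (envelope) indices are i = 4, i = 3, i = 2, i = 1, i = 0.
Intersections between consecutive envelope lines give the roots: for adjacent envelope indices i < j the intersection is x = (a_i − a_j) / (j − i). Reading off the sorted break points: {-4, -1, 2, 7}.
Verification: at each break x_0, at least two indices attain the minimum of min_i(a_i + i · x_0).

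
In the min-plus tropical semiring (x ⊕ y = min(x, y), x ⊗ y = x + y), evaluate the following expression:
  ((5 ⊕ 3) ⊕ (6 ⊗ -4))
((5 ⊕ 3) ⊕ (6 ⊗ -4)) = 2

Expand innermost to outermost. Recall ⊕ takes the minimum of its arguments and ⊗ takes their sum. Working out the expression ((5 ⊕ 3) ⊕ (6 ⊗ -4)) gives 2.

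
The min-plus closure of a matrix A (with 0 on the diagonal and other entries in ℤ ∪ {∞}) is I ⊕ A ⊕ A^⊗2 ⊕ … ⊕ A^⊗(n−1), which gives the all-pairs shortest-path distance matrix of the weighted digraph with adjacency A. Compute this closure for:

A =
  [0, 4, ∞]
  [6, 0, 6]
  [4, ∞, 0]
Closure =
  [0, 4, 10]
  [6, 0, 6]
  [4, 8, 0]

This is the Floyd-Warshall all-pairs shortest-path computation. For each intermediate vertex k = 0, 1, …, 2, update dist[i][j] ← min(dist[i][j], dist[i][k] + dist[k][j]). The final matrix gives, for each (i, j), the minimum total weight of any directed path from i to j (possibly empty when i = j).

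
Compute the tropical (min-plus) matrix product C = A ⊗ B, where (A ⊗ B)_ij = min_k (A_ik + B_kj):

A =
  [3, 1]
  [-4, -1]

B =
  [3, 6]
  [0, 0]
A ⊗ B =
  [1, 1]
  [-1, -1]

Apply the min-plus product entry-by-entry:
  C[0][0] = min over k of (A[0][0] + B[0][0] = 3 + 3 = 6, A[0][1] + B[1][0] = 1 + 0 = 1) = 1 (attained at k = 1)
  C[0][1] = min over k of (A[0][0] + B[0][1] = 3 + 6 = 9, A[0][1] + B[1][1] = 1 + 0 = 1) = 1 (attained at k = 1)
  C[1][0] = min over k of (A[1][0] + B[0][0] = -4 + 3 = -1, A[1][1] + B[1][0] = -1 + 0 = -1) = -1 (attained at k = 0)
  C[1][1] = min over k of (A[1][0] + B[0][1] = -4 + 6 = 2, A[1][1] + B[1][1] = -1 + 0 = -1) = -1 (attained at k = 1)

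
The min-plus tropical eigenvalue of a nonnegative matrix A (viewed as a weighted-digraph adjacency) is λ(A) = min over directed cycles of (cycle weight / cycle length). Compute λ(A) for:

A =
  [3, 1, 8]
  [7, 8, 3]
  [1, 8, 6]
λ(A) = 5/3

Enumerate directed cycles and compute their means (weight / length). Sample:
  cycle 0 → 0: weight = 3, length = 1, mean = 3/1 ≈ 3.000
  cycle 1 → 1: weight = 8, length = 1, mean = 8/1 ≈ 8.000
  cycle 2 → 2: weight = 6, length = 1, mean = 6/1 ≈ 6.000
  cycle 0 → 1 → 0: weight = 8, length = 2, mean = 8/2 ≈ 4.000
  cycle 0 → 2 → 0: weight = 9, length = 2, mean = 9/2 ≈ 4.500
  cycle 1 → 0 → 1: weight = 8, length = 2, mean = 8/2 ≈ 4.000
Minimum mean = 1.667, attained e.g. along the cycle 0 → 1 → 2 → 0 with weight 5 and length 3. So λ(A) = 5/3 = 5/3.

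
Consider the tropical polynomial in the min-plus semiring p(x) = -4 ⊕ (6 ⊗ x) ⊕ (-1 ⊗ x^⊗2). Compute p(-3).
p(-3) = -7

A tropical monomial a ⊗ x^⊗i evaluates to a + i · x. Evaluating each term at x = -3:
  Term 0 contributes -4 + 0 · -3 = -4
  Term 1 contributes 6 + 1 · -3 = 3
  Term 2 contributes -1 + 2 · -3 = -7
p(-3) = ⊕ of these = min[-4, 3, -7] = -7.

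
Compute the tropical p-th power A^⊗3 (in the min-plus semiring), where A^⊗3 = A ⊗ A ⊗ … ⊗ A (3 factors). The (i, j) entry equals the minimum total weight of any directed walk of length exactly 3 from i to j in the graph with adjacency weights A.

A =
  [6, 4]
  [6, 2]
A^⊗3 =
  [12, 8]
  [10, 6]

Each entry (A^⊗3)_ij equals the minimum over all length-3 walks i = v_0 → v_1 → … → v_3 = j of Σ_t A[v_t][v_{t+1}]. For example, for (i, j) = (0, 1) we minimise over 4 possible intermediate vertex sequences; the minimum is 8, attained along the walk 0 → 1 → 1 → 1.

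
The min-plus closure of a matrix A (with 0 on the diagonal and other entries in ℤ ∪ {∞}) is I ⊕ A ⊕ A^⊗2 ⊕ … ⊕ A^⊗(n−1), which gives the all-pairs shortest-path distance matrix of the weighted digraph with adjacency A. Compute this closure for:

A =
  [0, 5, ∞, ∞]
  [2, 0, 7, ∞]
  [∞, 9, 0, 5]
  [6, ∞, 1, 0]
Closure =
  [0, 5, 12, 17]
  [2, 0, 7, 12]
  [11, 9, 0, 5]
  [6, 10, 1, 0]

This is the Floyd-Warshall all-pairs shortest-path computation. For each intermediate vertex k = 0, 1, …, 3, update dist[i][j] ← min(dist[i][j], dist[i][k] + dist[k][j]). The final matrix gives, for each (i, j), the minimum total weight of any directed path from i to j (possibly empty when i = j).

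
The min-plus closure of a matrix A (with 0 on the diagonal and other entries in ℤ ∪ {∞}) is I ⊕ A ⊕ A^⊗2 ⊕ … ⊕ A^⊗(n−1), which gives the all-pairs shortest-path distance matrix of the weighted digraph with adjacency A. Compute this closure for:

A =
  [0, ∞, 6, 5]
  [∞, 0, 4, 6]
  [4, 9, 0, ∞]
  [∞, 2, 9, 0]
Closure =
  [0, 7, 6, 5]
  [8, 0, 4, 6]
  [4, 9, 0, 9]
  [10, 2, 6, 0]

This is the Floyd-Warshall all-pairs shortest-path computation. For each intermediate vertex k = 0, 1, …, 3, update dist[i][j] ← min(dist[i][j], dist[i][k] + dist[k][j]). The final matrix gives, for each (i, j), the minimum total weight of any directed path from i to j (possibly empty when i = j).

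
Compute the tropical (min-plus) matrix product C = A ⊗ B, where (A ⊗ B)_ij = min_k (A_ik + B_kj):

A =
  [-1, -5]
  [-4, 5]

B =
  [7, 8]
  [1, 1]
A ⊗ B =
  [-4, -4]
  [3, 4]

Apply the min-plus product entry-by-entry:
  C[0][0] = min over k of (A[0][0] + B[0][0] = -1 + 7 = 6, A[0][1] + B[1][0] = -5 + 1 = -4) = -4 (attained at k = 1)
  C[0][1] = min over k of (A[0][0] + B[0][1] = -1 + 8 = 7, A[0][1] + B[1][1] = -5 + 1 = -4) = -4 (attained at k = 1)
  C[1][0] = min over k of (A[1][0] + B[0][0] = -4 + 7 = 3, A[1][1] + B[1][0] = 5 + 1 = 6) = 3 (attained at k = 0)
  C[1][1] = min over k of (A[1][0] + B[0][1] = -4 + 8 = 4, A[1][1] + B[1][1] = 5 + 1 = 6) = 4 (attained at k = 0)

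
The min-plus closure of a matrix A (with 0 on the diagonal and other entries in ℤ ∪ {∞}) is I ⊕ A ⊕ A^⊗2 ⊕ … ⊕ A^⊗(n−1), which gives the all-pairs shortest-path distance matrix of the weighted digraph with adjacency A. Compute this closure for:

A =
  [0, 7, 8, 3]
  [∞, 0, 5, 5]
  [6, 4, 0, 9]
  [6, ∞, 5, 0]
Closure =
  [0, 7, 8, 3]
  [11, 0, 5, 5]
  [6, 4, 0, 9]
  [6, 9, 5, 0]

This is the Floyd-Warshall all-pairs shortest-path computation. For each intermediate vertex k = 0, 1, …, 3, update dist[i][j] ← min(dist[i][j], dist[i][k] + dist[k][j]). The final matrix gives, for each (i, j), the minimum total weight of any directed path from i to j (possibly empty when i = j).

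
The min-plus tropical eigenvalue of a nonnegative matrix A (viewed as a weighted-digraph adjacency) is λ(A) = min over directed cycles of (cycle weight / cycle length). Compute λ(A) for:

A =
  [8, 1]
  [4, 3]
λ(A) = 5/2

Enumerate directed cycles and compute their means (weight / length). Sample:
  cycle 0 → 0: weight = 8, length = 1, mean = 8/1 ≈ 8.000
  cycle 1 → 1: weight = 3, length = 1, mean = 3/1 ≈ 3.000
  cycle 0 → 1 → 0: weight = 5, length = 2, mean = 5/2 ≈ 2.500
  cycle 1 → 0 → 1: weight = 5, length = 2, mean = 5/2 ≈ 2.500
Minimum mean = 2.500, attained e.g. along the cycle 0 → 1 → 0 with weight 5 and length 2. So λ(A) = 5/2 = 5/2.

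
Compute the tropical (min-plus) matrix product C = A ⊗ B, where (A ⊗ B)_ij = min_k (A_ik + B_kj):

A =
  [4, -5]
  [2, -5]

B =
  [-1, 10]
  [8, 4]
A ⊗ B =
  [3, -1]
  [1, -1]

Apply the min-plus product entry-by-entry:
  C[0][0] = min over k of (A[0][0] + B[0][0] = 4 + -1 = 3, A[0][1] + B[1][0] = -5 + 8 = 3) = 3 (attained at k = 0)
  C[0][1] = min over k of (A[0][0] + B[0][1] = 4 + 10 = 14, A[0][1] + B[1][1] = -5 + 4 = -1) = -1 (attained at k = 1)
  C[1][0] = min over k of (A[1][0] + B[0][0] = 2 + -1 = 1, A[1][1] + B[1][0] = -5 + 8 = 3) = 1 (attained at k = 0)
  C[1][1] = min over k of (A[1][0] + B[0][1] = 2 + 10 = 12, A[1][1] + B[1][1] = -5 + 4 = -1) = -1 (attained at k = 1)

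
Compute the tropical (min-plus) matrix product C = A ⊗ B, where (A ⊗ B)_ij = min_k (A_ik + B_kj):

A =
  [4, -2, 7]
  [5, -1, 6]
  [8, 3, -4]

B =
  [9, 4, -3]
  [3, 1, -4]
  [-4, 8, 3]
A ⊗ B =
  [1, -1, -6]
  [2, 0, -5]
  [-8, 4, -1]

Apply the min-plus product entry-by-entry:
  C[0][0] = min over k of (A[0][0] + B[0][0] = 4 + 9 = 13, A[0][1] + B[1][0] = -2 + 3 = 1, A[0][2] + B[2][0] = 7 + -4 = 3) = 1 (attained at k = 1)
  C[0][1] = min over k of (A[0][0] + B[0][1] = 4 + 4 = 8, A[0][1] + B[1][1] = -2 + 1 = -1, A[0][2] + B[2][1] = 7 + 8 = 15) = -1 (attained at k = 1)
  C[0][2] = min over k of (A[0][0] + B[0][2] = 4 + -3 = 1, A[0][1] + B[1][2] = -2 + -4 = -6, A[0][2] + B[2][2] = 7 + 3 = 10) = -6 (attained at k = 1)
  C[1][0] = min over k of (A[1][0] + B[0][0] = 5 + 9 = 14, A[1][1] + B[1][0] = -1 + 3 = 2, A[1][2] + B[2][0] = 6 + -4 = 2) = 2 (attained at k = 1)
  C[1][1] = min over k of (A[1][0] + B[0][1] = 5 + 4 = 9, A[1][1] + B[1][1] = -1 + 1 = 0, A[1][2] + B[2][1] = 6 + 8 = 14) = 0 (attained at k = 1)
  C[1][2] = min over k of (A[1][0] + B[0][2] = 5 + -3 = 2, A[1][1] + B[1][2] = -1 + -4 = -5, A[1][2] + B[2][2] = 6 + 3 = 9) = -5 (attained at k = 1)
  C[2][0] = min over k of (A[2][0] + B[0][0] = 8 + 9 = 17, A[2][1] + B[1][0] = 3 + 3 = 6, A[2][2] + B[2][0] = -4 + -4 = -8) = -8 (attained at k = 2)
  C[2][1] = min over k of (A[2][0] + B[0][1] = 8 + 4 = 12, A[2][1] + B[1][1] = 3 + 1 = 4, A[2][2] + B[2][1] = -4 + 8 = 4) = 4 (attained at k = 1)
  C[2][2] = min over k of (A[2][0] + B[0][2] = 8 + -3 = 5, A[2][1] + B[1][2] = 3 + -4 = -1, A[2][2] + B[2][2] = -4 + 3 = -1) = -1 (attained at k = 1)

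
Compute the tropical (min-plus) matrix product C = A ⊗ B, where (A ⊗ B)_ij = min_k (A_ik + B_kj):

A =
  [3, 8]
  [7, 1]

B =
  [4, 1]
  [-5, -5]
A ⊗ B =
  [3, 3]
  [-4, -4]

Apply the min-plus product entry-by-entry:
  C[0][0] = min over k of (A[0][0] + B[0][0] = 3 + 4 = 7, A[0][1] + B[1][0] = 8 + -5 = 3) = 3 (attained at k = 1)
  C[0][1] = min over k of (A[0][0] + B[0][1] = 3 + 1 = 4, A[0][1] + B[1][1] = 8 + -5 = 3) = 3 (attained at k = 1)
  C[1][0] = min over k of (A[1][0] + B[0][0] = 7 + 4 = 11, A[1][1] + B[1][0] = 1 + -5 = -4) = -4 (attained at k = 1)
  C[1][1] = min over k of (A[1][0] + B[0][1] = 7 + 1 = 8, A[1][1] + B[1][1] = 1 + -5 = -4) = -4 (attained at k = 1)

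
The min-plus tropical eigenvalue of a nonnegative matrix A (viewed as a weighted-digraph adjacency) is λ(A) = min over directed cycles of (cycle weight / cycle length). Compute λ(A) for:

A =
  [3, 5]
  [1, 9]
λ(A) = 3

Enumerate directed cycles and compute their means (weight / length). Sample:
  cycle 0 → 0: weight = 3, length = 1, mean = 3/1 ≈ 3.000
  cycle 1 → 1: weight = 9, length = 1, mean = 9/1 ≈ 9.000
  cycle 0 → 1 → 0: weight = 6, length = 2, mean = 6/2 ≈ 3.000
  cycle 1 → 0 → 1: weight = 6, length = 2, mean = 6/2 ≈ 3.000
Minimum mean = 3.000, attained e.g. along the cycle 0 → 0 with weight 3 and length 1. So λ(A) = 3/1 = 3.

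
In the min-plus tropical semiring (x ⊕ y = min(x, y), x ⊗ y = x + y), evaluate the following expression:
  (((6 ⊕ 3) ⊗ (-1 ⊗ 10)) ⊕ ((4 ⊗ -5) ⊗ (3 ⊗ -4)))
(((6 ⊕ 3) ⊗ (-1 ⊗ 10)) ⊕ ((4 ⊗ -5) ⊗ (3 ⊗ -4))) = -2

Expand innermost to outermost. Recall ⊕ takes the minimum of its arguments and ⊗ takes their sum. Working out the expression (((6 ⊕ 3) ⊗ (-1 ⊗ 10)) ⊕ ((4 ⊗ -5) ⊗ (3 ⊗ -4))) gives -2.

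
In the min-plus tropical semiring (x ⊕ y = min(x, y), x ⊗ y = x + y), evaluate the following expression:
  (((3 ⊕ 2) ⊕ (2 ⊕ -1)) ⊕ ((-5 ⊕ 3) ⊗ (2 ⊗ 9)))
(((3 ⊕ 2) ⊕ (2 ⊕ -1)) ⊕ ((-5 ⊕ 3) ⊗ (2 ⊗ 9))) = -1

Expand innermost to outermost. Recall ⊕ takes the minimum of its arguments and ⊗ takes their sum. Working out the expression (((3 ⊕ 2) ⊕ (2 ⊕ -1)) ⊕ ((-5 ⊕ 3) ⊗ (2 ⊗ 9))) gives -1.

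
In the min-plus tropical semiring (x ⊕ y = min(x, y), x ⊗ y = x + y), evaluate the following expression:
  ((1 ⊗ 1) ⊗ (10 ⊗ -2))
((1 ⊗ 1) ⊗ (10 ⊗ -2)) = 10

Expand innermost to outermost. Recall ⊕ takes the minimum of its arguments and ⊗ takes their sum. Working out the expression ((1 ⊗ 1) ⊗ (10 ⊗ -2)) gives 10.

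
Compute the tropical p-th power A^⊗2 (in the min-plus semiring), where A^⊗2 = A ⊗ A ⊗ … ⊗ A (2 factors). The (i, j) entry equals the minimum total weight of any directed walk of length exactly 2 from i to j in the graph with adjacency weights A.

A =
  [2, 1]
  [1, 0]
A^⊗2 =
  [2, 1]
  [1, 0]

Each entry (A^⊗2)_ij equals the minimum over all length-2 walks i = v_0 → v_1 → … → v_2 = j of Σ_t A[v_t][v_{t+1}]. For example, for (i, j) = (0, 1) we minimise over 2 possible intermediate vertex sequences; the minimum is 1, attained along the walk 0 → 1 → 1.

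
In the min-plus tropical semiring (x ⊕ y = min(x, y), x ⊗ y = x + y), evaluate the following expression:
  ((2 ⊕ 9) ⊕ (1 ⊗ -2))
((2 ⊕ 9) ⊕ (1 ⊗ -2)) = -1

Expand innermost to outermost. Recall ⊕ takes the minimum of its arguments and ⊗ takes their sum. Working out the expression ((2 ⊕ 9) ⊕ (1 ⊗ -2)) gives -1.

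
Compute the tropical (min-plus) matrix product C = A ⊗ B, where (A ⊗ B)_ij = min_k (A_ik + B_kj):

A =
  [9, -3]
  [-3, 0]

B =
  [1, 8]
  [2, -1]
A ⊗ B =
  [-1, -4]
  [-2, -1]

Apply the min-plus product entry-by-entry:
  C[0][0] = min over k of (A[0][0] + B[0][0] = 9 + 1 = 10, A[0][1] + B[1][0] = -3 + 2 = -1) = -1 (attained at k = 1)
  C[0][1] = min over k of (A[0][0] + B[0][1] = 9 + 8 = 17, A[0][1] + B[1][1] = -3 + -1 = -4) = -4 (attained at k = 1)
  C[1][0] = min over k of (A[1][0] + B[0][0] = -3 + 1 = -2, A[1][1] + B[1][0] = 0 + 2 = 2) = -2 (attained at k = 0)
  C[1][1] = min over k of (A[1][0] + B[0][1] = -3 + 8 = 5, A[1][1] + B[1][1] = 0 + -1 = -1) = -1 (attained at k = 1)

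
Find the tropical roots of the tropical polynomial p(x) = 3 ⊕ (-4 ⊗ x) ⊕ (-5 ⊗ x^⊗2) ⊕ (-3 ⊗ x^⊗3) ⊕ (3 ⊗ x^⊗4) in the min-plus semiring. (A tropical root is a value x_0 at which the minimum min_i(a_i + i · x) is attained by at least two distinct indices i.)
Roots: {-6, -2, 1, 7}

Each tropical root is a break point of the lower envelope of the lines y = a_i + i · x (there are 5 lines, with slopes 0, 1, ..., 4). Only the lines that attain the minimum somewhere contribute to roots; other lines are dominated. Here the surviving (envelope) indices are i = 4, i = 3, i = 2, i = 1, i = 0.
Intersections between consecutive envelope lines give the roots: for adjacent envelope indices i < j the intersection is x = (a_i − a_j) / (j − i). Reading off the sorted break points: {-6, -2, 1, 7}.
Verification: at each break x_0, at least two indices attain the minimum of min_i(a_i + i · x_0).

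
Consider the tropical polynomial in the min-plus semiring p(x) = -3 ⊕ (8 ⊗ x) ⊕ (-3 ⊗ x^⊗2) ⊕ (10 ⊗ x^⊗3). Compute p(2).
p(2) = -3

A tropical monomial a ⊗ x^⊗i evaluates to a + i · x. Evaluating each term at x = 2:
  Term 0 contributes -3 + 0 · 2 = -3
  Term 1 contributes 8 + 1 · 2 = 10
  Term 2 contributes -3 + 2 · 2 = 1
  Term 3 contributes 10 + 3 · 2 = 16
p(2) = ⊕ of these = min[-3, 10, 1, 16] = -3.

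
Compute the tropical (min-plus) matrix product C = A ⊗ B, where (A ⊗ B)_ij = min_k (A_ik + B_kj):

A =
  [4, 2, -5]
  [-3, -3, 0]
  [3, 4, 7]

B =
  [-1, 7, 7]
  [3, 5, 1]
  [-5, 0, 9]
A ⊗ B =
  [-10, -5, 3]
  [-5, 0, -2]
  [2, 7, 5]

Apply the min-plus product entry-by-entry:
  C[0][0] = min over k of (A[0][0] + B[0][0] = 4 + -1 = 3, A[0][1] + B[1][0] = 2 + 3 = 5, A[0][2] + B[2][0] = -5 + -5 = -10) = -10 (attained at k = 2)
  C[0][1] = min over k of (A[0][0] + B[0][1] = 4 + 7 = 11, A[0][1] + B[1][1] = 2 + 5 = 7, A[0][2] + B[2][1] = -5 + 0 = -5) = -5 (attained at k = 2)
  C[0][2] = min over k of (A[0][0] + B[0][2] = 4 + 7 = 11, A[0][1] + B[1][2] = 2 + 1 = 3, A[0][2] + B[2][2] = -5 + 9 = 4) = 3 (attained at k = 1)
  C[1][0] = min over k of (A[1][0] + B[0][0] = -3 + -1 = -4, A[1][1] + B[1][0] = -3 + 3 = 0, A[1][2] + B[2][0] = 0 + -5 = -5) = -5 (attained at k = 2)
  C[1][1] = min over k of (A[1][0] + B[0][1] = -3 + 7 = 4, A[1][1] + B[1][1] = -3 + 5 = 2, A[1][2] + B[2][1] = 0 + 0 = 0) = 0 (attained at k = 2)
  C[1][2] = min over k of (A[1][0] + B[0][2] = -3 + 7 = 4, A[1][1] + B[1][2] = -3 + 1 = -2, A[1][2] + B[2][2] = 0 + 9 = 9) = -2 (attained at k = 1)
  C[2][0] = min over k of (A[2][0] + B[0][0] = 3 + -1 = 2, A[2][1] + B[1][0] = 4 + 3 = 7, A[2][2] + B[2][0] = 7 + -5 = 2) = 2 (attained at k = 0)
  C[2][1] = min over k of (A[2][0] + B[0][1] = 3 + 7 = 10, A[2][1] + B[1][1] = 4 + 5 = 9, A[2][2] + B[2][1] = 7 + 0 = 7) = 7 (attained at k = 2)
  C[2][2] = min over k of (A[2][0] + B[0][2] = 3 + 7 = 10, A[2][1] + B[1][2] = 4 + 1 = 5, A[2][2] + B[2][2] = 7 + 9 = 16) = 5 (attained at k = 1)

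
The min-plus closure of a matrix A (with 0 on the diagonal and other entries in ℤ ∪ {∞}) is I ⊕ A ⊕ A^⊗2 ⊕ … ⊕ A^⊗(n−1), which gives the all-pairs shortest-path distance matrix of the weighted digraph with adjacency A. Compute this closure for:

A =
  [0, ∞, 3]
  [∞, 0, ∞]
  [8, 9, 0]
Closure =
  [0, 12, 3]
  [∞, 0, ∞]
  [8, 9, 0]

This is the Floyd-Warshall all-pairs shortest-path computation. For each intermediate vertex k = 0, 1, …, 2, update dist[i][j] ← min(dist[i][j], dist[i][k] + dist[k][j]). The final matrix gives, for each (i, j), the minimum total weight of any directed path from i to j (possibly empty when i = j).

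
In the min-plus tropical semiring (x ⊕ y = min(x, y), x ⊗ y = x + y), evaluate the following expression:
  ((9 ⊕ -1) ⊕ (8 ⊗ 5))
((9 ⊕ -1) ⊕ (8 ⊗ 5)) = -1

Expand innermost to outermost. Recall ⊕ takes the minimum of its arguments and ⊗ takes their sum. Working out the expression ((9 ⊕ -1) ⊕ (8 ⊗ 5)) gives -1.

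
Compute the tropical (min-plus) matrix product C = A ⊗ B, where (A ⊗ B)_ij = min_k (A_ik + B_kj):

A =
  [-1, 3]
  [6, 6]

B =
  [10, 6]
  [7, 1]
A ⊗ B =
  [9, 4]
  [13, 7]

Apply the min-plus product entry-by-entry:
  C[0][0] = min over k of (A[0][0] + B[0][0] = -1 + 10 = 9, A[0][1] + B[1][0] = 3 + 7 = 10) = 9 (attained at k = 0)
  C[0][1] = min over k of (A[0][0] + B[0][1] = -1 + 6 = 5, A[0][1] + B[1][1] = 3 + 1 = 4) = 4 (attained at k = 1)
  C[1][0] = min over k of (A[1][0] + B[0][0] = 6 + 10 = 16, A[1][1] + B[1][0] = 6 + 7 = 13) = 13 (attained at k = 1)
  C[1][1] = min over k of (A[1][0] + B[0][1] = 6 + 6 = 12, A[1][1] + B[1][1] = 6 + 1 = 7) = 7 (attained at k = 1)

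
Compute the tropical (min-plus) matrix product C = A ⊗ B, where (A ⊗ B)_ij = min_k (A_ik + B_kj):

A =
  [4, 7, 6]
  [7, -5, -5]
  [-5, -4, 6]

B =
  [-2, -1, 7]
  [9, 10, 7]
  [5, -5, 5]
A ⊗ B =
  [2, 1, 11]
  [0, -10, 0]
  [-7, -6, 2]

Apply the min-plus product entry-by-entry:
  C[0][0] = min over k of (A[0][0] + B[0][0] = 4 + -2 = 2, A[0][1] + B[1][0] = 7 + 9 = 16, A[0][2] + B[2][0] = 6 + 5 = 11) = 2 (attained at k = 0)
  C[0][1] = min over k of (A[0][0] + B[0][1] = 4 + -1 = 3, A[0][1] + B[1][1] = 7 + 10 = 17, A[0][2] + B[2][1] = 6 + -5 = 1) = 1 (attained at k = 2)
  C[0][2] = min over k of (A[0][0] + B[0][2] = 4 + 7 = 11, A[0][1] + B[1][2] = 7 + 7 = 14, A[0][2] + B[2][2] = 6 + 5 = 11) = 11 (attained at k = 0)
  C[1][0] = min over k of (A[1][0] + B[0][0] = 7 + -2 = 5, A[1][1] + B[1][0] = -5 + 9 = 4, A[1][2] + B[2][0] = -5 + 5 = 0) = 0 (attained at k = 2)
  C[1][1] = min over k of (A[1][0] + B[0][1] = 7 + -1 = 6, A[1][1] + B[1][1] = -5 + 10 = 5, A[1][2] + B[2][1] = -5 + -5 = -10) = -10 (attained at k = 2)
  C[1][2] = min over k of (A[1][0] + B[0][2] = 7 + 7 = 14, A[1][1] + B[1][2] = -5 + 7 = 2, A[1][2] + B[2][2] = -5 + 5 = 0) = 0 (attained at k = 2)
  C[2][0] = min over k of (A[2][0] + B[0][0] = -5 + -2 = -7, A[2][1] + B[1][0] = -4 + 9 = 5, A[2][2] + B[2][0] = 6 + 5 = 11) = -7 (attained at k = 0)
  C[2][1] = min over k of (A[2][0] + B[0][1] = -5 + -1 = -6, A[2][1] + B[1][1] = -4 + 10 = 6, A[2][2] + B[2][1] = 6 + -5 = 1) = -6 (attained at k = 0)
  C[2][2] = min over k of (A[2][0] + B[0][2] = -5 + 7 = 2, A[2][1] + B[1][2] = -4 + 7 = 3, A[2][2] + B[2][2] = 6 + 5 = 11) = 2 (attained at k = 0)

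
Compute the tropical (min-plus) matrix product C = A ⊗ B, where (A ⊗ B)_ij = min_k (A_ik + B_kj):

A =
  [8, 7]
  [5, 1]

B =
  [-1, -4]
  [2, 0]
A ⊗ B =
  [7, 4]
  [3, 1]

Apply the min-plus product entry-by-entry:
  C[0][0] = min over k of (A[0][0] + B[0][0] = 8 + -1 = 7, A[0][1] + B[1][0] = 7 + 2 = 9) = 7 (attained at k = 0)
  C[0][1] = min over k of (A[0][0] + B[0][1] = 8 + -4 = 4, A[0][1] + B[1][1] = 7 + 0 = 7) = 4 (attained at k = 0)
  C[1][0] = min over k of (A[1][0] + B[0][0] = 5 + -1 = 4, A[1][1] + B[1][0] = 1 + 2 = 3) = 3 (attained at k = 1)
  C[1][1] = min over k of (A[1][0] + B[0][1] = 5 + -4 = 1, A[1][1] + B[1][1] = 1 + 0 = 1) = 1 (attained at k = 0)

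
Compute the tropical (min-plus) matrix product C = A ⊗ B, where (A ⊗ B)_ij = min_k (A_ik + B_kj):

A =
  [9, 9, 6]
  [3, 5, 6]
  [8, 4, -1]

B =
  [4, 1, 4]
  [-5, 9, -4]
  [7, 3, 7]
A ⊗ B =
  [4, 9, 5]
  [0, 4, 1]
  [-1, 2, 0]

Apply the min-plus product entry-by-entry:
  C[0][0] = min over k of (A[0][0] + B[0][0] = 9 + 4 = 13, A[0][1] + B[1][0] = 9 + -5 = 4, A[0][2] + B[2][0] = 6 + 7 = 13) = 4 (attained at k = 1)
  C[0][1] = min over k of (A[0][0] + B[0][1] = 9 + 1 = 10, A[0][1] + B[1][1] = 9 + 9 = 18, A[0][2] + B[2][1] = 6 + 3 = 9) = 9 (attained at k = 2)
  C[0][2] = min over k of (A[0][0] + B[0][2] = 9 + 4 = 13, A[0][1] + B[1][2] = 9 + -4 = 5, A[0][2] + B[2][2] = 6 + 7 = 13) = 5 (attained at k = 1)
  C[1][0] = min over k of (A[1][0] + B[0][0] = 3 + 4 = 7, A[1][1] + B[1][0] = 5 + -5 = 0, A[1][2] + B[2][0] = 6 + 7 = 13) = 0 (attained at k = 1)
  C[1][1] = min over k of (A[1][0] + B[0][1] = 3 + 1 = 4, A[1][1] + B[1][1] = 5 + 9 = 14, A[1][2] + B[2][1] = 6 + 3 = 9) = 4 (attained at k = 0)
  C[1][2] = min over k of (A[1][0] + B[0][2] = 3 + 4 = 7, A[1][1] + B[1][2] = 5 + -4 = 1, A[1][2] + B[2][2] = 6 + 7 = 13) = 1 (attained at k = 1)
  C[2][0] = min over k of (A[2][0] + B[0][0] = 8 + 4 = 12, A[2][1] + B[1][0] = 4 + -5 = -1, A[2][2] + B[2][0] = -1 + 7 = 6) = -1 (attained at k = 1)
  C[2][1] = min over k of (A[2][0] + B[0][1] = 8 + 1 = 9, A[2][1] + B[1][1] = 4 + 9 = 13, A[2][2] + B[2][1] = -1 + 3 = 2) = 2 (attained at k = 2)
  C[2][2] = min over k of (A[2][0] + B[0][2] = 8 + 4 = 12, A[2][1] + B[1][2] = 4 + -4 = 0, A[2][2] + B[2][2] = -1 + 7 = 6) = 0 (attained at k = 1)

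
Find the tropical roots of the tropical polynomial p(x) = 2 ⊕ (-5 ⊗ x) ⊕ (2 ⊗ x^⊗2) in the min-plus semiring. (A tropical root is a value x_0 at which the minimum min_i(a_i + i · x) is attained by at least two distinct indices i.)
Roots: {-7, 7}

Each tropical root is a break point of the lower envelope of the lines y = a_i + i · x (there are 3 lines, with slopes 0, 1, ..., 2). Only the lines that attain the minimum somewhere contribute to roots; other lines are dominated. Here the surviving (envelope) indices are i = 2, i = 1, i = 0.
Intersections between consecutive envelope lines give the roots: for adjacent envelope indices i < j the intersection is x = (a_i − a_j) / (j − i). Reading off the sorted break points: {-7, 7}.
Verification: at each break x_0, at least two indices attain the minimum of min_i(a_i + i · x_0).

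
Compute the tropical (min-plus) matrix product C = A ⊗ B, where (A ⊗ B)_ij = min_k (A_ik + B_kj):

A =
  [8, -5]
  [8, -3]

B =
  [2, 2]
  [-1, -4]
A ⊗ B =
  [-6, -9]
  [-4, -7]

Apply the min-plus product entry-by-entry:
  C[0][0] = min over k of (A[0][0] + B[0][0] = 8 + 2 = 10, A[0][1] + B[1][0] = -5 + -1 = -6) = -6 (attained at k = 1)
  C[0][1] = min over k of (A[0][0] + B[0][1] = 8 + 2 = 10, A[0][1] + B[1][1] = -5 + -4 = -9) = -9 (attained at k = 1)
  C[1][0] = min over k of (A[1][0] + B[0][0] = 8 + 2 = 10, A[1][1] + B[1][0] = -3 + -1 = -4) = -4 (attained at k = 1)
  C[1][1] = min over k of (A[1][0] + B[0][1] = 8 + 2 = 10, A[1][1] + B[1][1] = -3 + -4 = -7) = -7 (attained at k = 1)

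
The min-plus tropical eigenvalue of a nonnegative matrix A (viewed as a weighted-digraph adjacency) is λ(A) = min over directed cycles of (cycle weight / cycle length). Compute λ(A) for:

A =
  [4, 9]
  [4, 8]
λ(A) = 4

Enumerate directed cycles and compute their means (weight / length). Sample:
  cycle 0 → 0: weight = 4, length = 1, mean = 4/1 ≈ 4.000
  cycle 1 → 1: weight = 8, length = 1, mean = 8/1 ≈ 8.000
  cycle 0 → 1 → 0: weight = 13, length = 2, mean = 13/2 ≈ 6.500
  cycle 1 → 0 → 1: weight = 13, length = 2, mean = 13/2 ≈ 6.500
Minimum mean = 4.000, attained e.g. along the cycle 0 → 0 with weight 4 and length 1. So λ(A) = 4/1 = 4.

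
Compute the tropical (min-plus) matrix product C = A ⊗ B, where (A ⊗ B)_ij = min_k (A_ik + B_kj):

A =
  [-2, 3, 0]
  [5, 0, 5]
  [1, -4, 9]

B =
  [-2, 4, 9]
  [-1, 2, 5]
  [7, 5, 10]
A ⊗ B =
  [-4, 2, 7]
  [-1, 2, 5]
  [-5, -2, 1]

Apply the min-plus product entry-by-entry:
  C[0][0] = min over k of (A[0][0] + B[0][0] = -2 + -2 = -4, A[0][1] + B[1][0] = 3 + -1 = 2, A[0][2] + B[2][0] = 0 + 7 = 7) = -4 (attained at k = 0)
  C[0][1] = min over k of (A[0][0] + B[0][1] = -2 + 4 = 2, A[0][1] + B[1][1] = 3 + 2 = 5, A[0][2] + B[2][1] = 0 + 5 = 5) = 2 (attained at k = 0)
  C[0][2] = min over k of (A[0][0] + B[0][2] = -2 + 9 = 7, A[0][1] + B[1][2] = 3 + 5 = 8, A[0][2] + B[2][2] = 0 + 10 = 10) = 7 (attained at k = 0)
  C[1][0] = min over k of (A[1][0] + B[0][0] = 5 + -2 = 3, A[1][1] + B[1][0] = 0 + -1 = -1, A[1][2] + B[2][0] = 5 + 7 = 12) = -1 (attained at k = 1)
  C[1][1] = min over k of (A[1][0] + B[0][1] = 5 + 4 = 9, A[1][1] + B[1][1] = 0 + 2 = 2, A[1][2] + B[2][1] = 5 + 5 = 10) = 2 (attained at k = 1)
  C[1][2] = min over k of (A[1][0] + B[0][2] = 5 + 9 = 14, A[1][1] + B[1][2] = 0 + 5 = 5, A[1][2] + B[2][2] = 5 + 10 = 15) = 5 (attained at k = 1)
  C[2][0] = min over k of (A[2][0] + B[0][0] = 1 + -2 = -1, A[2][1] + B[1][0] = -4 + -1 = -5, A[2][2] + B[2][0] = 9 + 7 = 16) = -5 (attained at k = 1)
  C[2][1] = min over k of (A[2][0] + B[0][1] = 1 + 4 = 5, A[2][1] + B[1][1] = -4 + 2 = -2, A[2][2] + B[2][1] = 9 + 5 = 14) = -2 (attained at k = 1)
  C[2][2] = min over k of (A[2][0] + B[0][2] = 1 + 9 = 10, A[2][1] + B[1][2] = -4 + 5 = 1, A[2][2] + B[2][2] = 9 + 10 = 19) = 1 (attained at k = 1)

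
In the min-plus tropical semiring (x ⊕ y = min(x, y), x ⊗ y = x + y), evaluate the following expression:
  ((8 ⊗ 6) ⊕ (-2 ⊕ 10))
((8 ⊗ 6) ⊕ (-2 ⊕ 10)) = -2

Expand innermost to outermost. Recall ⊕ takes the minimum of its arguments and ⊗ takes their sum. Working out the expression ((8 ⊗ 6) ⊕ (-2 ⊕ 10)) gives -2.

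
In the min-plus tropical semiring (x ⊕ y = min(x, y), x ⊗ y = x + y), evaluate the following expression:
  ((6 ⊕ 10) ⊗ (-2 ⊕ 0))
((6 ⊕ 10) ⊗ (-2 ⊕ 0)) = 4

Expand innermost to outermost. Recall ⊕ takes the minimum of its arguments and ⊗ takes their sum. Working out the expression ((6 ⊕ 10) ⊗ (-2 ⊕ 0)) gives 4.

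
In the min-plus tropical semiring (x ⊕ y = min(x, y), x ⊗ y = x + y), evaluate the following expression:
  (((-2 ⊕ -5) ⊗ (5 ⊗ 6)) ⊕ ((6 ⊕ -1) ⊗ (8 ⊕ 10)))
(((-2 ⊕ -5) ⊗ (5 ⊗ 6)) ⊕ ((6 ⊕ -1) ⊗ (8 ⊕ 10))) = 6

Expand innermost to outermost. Recall ⊕ takes the minimum of its arguments and ⊗ takes their sum. Working out the expression (((-2 ⊕ -5) ⊗ (5 ⊗ 6)) ⊕ ((6 ⊕ -1) ⊗ (8 ⊕ 10))) gives 6.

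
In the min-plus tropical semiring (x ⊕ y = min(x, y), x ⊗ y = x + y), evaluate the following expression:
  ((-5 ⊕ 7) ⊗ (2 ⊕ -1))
((-5 ⊕ 7) ⊗ (2 ⊕ -1)) = -6

Expand innermost to outermost. Recall ⊕ takes the minimum of its arguments and ⊗ takes their sum. Working out the expression ((-5 ⊕ 7) ⊗ (2 ⊕ -1)) gives -6.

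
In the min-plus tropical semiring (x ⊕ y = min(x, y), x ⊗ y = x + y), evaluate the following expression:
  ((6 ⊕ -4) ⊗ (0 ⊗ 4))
((6 ⊕ -4) ⊗ (0 ⊗ 4)) = 0

Expand innermost to outermost. Recall ⊕ takes the minimum of its arguments and ⊗ takes their sum. Working out the expression ((6 ⊕ -4) ⊗ (0 ⊗ 4)) gives 0.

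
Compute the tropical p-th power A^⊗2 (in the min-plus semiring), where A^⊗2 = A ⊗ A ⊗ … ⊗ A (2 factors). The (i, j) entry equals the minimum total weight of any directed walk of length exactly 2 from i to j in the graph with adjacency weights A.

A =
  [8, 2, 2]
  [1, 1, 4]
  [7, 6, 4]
A^⊗2 =
  [3, 3, 6]
  [2, 2, 3]
  [7, 7, 8]

Each entry (A^⊗2)_ij equals the minimum over all length-2 walks i = v_0 → v_1 → … → v_2 = j of Σ_t A[v_t][v_{t+1}]. For example, for (i, j) = (0, 2) we minimise over 3 possible intermediate vertex sequences; the minimum is 6, attained along the walk 0 → 1 → 2.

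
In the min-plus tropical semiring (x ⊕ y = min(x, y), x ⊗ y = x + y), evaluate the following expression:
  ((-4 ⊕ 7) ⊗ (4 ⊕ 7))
((-4 ⊕ 7) ⊗ (4 ⊕ 7)) = 0

Expand innermost to outermost. Recall ⊕ takes the minimum of its arguments and ⊗ takes their sum. Working out the expression ((-4 ⊕ 7) ⊗ (4 ⊕ 7)) gives 0.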